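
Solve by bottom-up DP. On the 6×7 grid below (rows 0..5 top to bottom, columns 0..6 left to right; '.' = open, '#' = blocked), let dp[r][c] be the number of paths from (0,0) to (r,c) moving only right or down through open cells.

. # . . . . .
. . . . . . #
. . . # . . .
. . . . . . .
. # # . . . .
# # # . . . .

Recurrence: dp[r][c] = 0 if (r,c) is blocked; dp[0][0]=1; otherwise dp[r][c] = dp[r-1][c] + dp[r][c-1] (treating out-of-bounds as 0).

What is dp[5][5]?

r\c   0   1   2   3   4   5   6
  0   1   0   0   0   0   0   0
  1   1   1   1   1   1   1   0
  2   1   2   3   0   1   2   2
  3   1   3   6   6   7   9  11
  4   1   0   0   6  13  22  33
  5   0   0   0   6  19  41  74

41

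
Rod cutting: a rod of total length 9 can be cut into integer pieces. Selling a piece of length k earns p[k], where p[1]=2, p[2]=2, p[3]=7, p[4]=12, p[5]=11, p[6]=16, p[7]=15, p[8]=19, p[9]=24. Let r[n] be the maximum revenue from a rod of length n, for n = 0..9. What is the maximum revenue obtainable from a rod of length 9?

   n    0    1    2    3    4    5    6    7    8    9
r[n]    0    2    4    7   12   14   16   19   24   26

26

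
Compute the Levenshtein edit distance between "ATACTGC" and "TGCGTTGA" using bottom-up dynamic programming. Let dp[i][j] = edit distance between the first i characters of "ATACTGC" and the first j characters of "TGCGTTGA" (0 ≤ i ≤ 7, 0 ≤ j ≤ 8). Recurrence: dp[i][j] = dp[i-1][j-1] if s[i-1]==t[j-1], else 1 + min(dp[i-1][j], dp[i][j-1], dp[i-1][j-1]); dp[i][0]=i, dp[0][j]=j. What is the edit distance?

   ''  T  G  C  G  T  T  G  A
''  0  1  2  3  4  5  6  7  8
 A  1  1  2  3  4  5  6  7  7
 T  2  1  2  3  4  4  5  6  7
 A  3  2  2  3  4  5  5  6  6
 C  4  3  3  2  3  4  5  6  7
 T  5  4  4  3  3  3  4  5  6
 G  6  5  4  4  3  4  4  4  5
 C  7  6  5  4  4  4  5  5  5

5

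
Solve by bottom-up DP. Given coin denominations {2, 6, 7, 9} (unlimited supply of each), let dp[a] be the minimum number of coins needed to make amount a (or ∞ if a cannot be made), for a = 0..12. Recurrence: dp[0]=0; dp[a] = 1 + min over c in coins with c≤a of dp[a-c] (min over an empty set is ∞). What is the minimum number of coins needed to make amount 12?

2

 a  0  1  2  3  4  5  6  7  8  9 10 11 12
dp  0  -  1  -  2  -  1  1  2  1  3  2  2
(- denotes ∞ / unreachable)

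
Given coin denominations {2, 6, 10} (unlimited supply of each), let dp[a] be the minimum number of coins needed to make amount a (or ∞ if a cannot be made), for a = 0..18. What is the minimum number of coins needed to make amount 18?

3

 a  0  1  2  3  4  5  6  7  8  9 10 11 12 13 14 15 16 17 18
dp  0  -  1  -  2  -  1  -  2  -  1  -  2  -  3  -  2  -  3
(- denotes ∞ / unreachable)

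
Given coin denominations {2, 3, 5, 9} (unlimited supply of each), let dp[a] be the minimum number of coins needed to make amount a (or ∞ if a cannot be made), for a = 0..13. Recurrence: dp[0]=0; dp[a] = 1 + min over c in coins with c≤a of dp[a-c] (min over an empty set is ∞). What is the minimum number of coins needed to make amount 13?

 a  0  1  2  3  4  5  6  7  8  9 10 11 12 13
dp  0  -  1  1  2  1  2  2  2  1  2  2  2  3
(- denotes ∞ / unreachable)

3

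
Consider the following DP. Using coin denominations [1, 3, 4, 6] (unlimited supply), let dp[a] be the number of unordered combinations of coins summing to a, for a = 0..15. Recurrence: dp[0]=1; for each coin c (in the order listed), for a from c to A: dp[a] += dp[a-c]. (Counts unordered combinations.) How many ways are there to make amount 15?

after  coin     0     1     2     3     4     5     6     7     8     9    10    11    12    13    14    15
          1     1     1     1     1     1     1     1     1     1     1     1     1     1     1     1     1
          3     1     1     1     2     2     2     3     3     3     4     4     4     5     5     5     6
          4     1     1     1     2     3     3     4     5     6     7     8     9    11    12    13    15
          6     1     1     1     2     3     3     5     6     7     9    11    12    16    18    20    24

24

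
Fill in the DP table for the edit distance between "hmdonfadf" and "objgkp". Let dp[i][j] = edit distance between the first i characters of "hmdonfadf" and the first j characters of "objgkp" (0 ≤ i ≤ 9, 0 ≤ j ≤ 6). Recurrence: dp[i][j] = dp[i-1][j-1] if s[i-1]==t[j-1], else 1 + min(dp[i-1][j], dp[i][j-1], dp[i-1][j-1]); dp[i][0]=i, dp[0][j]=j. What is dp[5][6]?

6

   ''  o  b  j  g  k  p
''  0  1  2  3  4  5  6
 h  1  1  2  3  4  5  6
 m  2  2  2  3  4  5  6
 d  3  3  3  3  4  5  6
 o  4  3  4  4  4  5  6
 n  5  4  4  5  5  5  6
 f  6  5  5  5  6  6  6
 a  7  6  6  6  6  7  7
 d  8  7  7  7  7  7  8
 f  9  8  8  8  8  8  8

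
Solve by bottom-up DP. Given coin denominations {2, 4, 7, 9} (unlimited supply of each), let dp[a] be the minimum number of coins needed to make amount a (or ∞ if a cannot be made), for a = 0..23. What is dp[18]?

2

 a  0  1  2  3  4  5  6  7  8  9 10 11 12 13 14 15 16 17 18 19 20 21 22 23
dp  0  -  1  -  1  -  2  1  2  1  3  2  3  2  2  3  2  3  2  4  3  3  3  3
(- denotes ∞ / unreachable)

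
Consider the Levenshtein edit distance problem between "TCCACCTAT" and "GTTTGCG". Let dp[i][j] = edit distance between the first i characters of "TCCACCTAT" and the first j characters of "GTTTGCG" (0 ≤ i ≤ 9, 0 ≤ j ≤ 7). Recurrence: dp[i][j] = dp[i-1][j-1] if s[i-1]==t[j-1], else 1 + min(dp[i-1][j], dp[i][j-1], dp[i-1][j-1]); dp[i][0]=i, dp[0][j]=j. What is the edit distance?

   ''  G  T  T  T  G  C  G
''  0  1  2  3  4  5  6  7
 T  1  1  1  2  3  4  5  6
 C  2  2  2  2  3  4  4  5
 C  3  3  3  3  3  4  4  5
 A  4  4  4  4  4  4  5  5
 C  5  5  5  5  5  5  4  5
 C  6  6  6  6  6  6  5  5
 T  7  7  6  6  6  7  6  6
 A  8  8  7  7  7  7  7  7
 T  9  9  8  7  7  8  8  8

8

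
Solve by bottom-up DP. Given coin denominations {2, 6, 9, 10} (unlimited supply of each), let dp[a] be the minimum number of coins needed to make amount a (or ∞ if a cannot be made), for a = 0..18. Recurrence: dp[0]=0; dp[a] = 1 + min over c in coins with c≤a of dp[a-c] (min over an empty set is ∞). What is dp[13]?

3

 a  0  1  2  3  4  5  6  7  8  9 10 11 12 13 14 15 16 17 18
dp  0  -  1  -  2  -  1  -  2  1  1  2  2  3  3  2  2  3  2
(- denotes ∞ / unreachable)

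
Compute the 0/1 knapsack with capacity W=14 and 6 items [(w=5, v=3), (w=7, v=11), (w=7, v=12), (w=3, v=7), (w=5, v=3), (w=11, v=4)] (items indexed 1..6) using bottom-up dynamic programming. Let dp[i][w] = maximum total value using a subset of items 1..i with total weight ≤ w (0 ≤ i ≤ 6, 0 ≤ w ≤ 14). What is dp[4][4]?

i\w   0   1   2   3   4   5   6   7   8   9  10  11  12  13  14
  0   0   0   0   0   0   0   0   0   0   0   0   0   0   0   0
  1   0   0   0   0   0   3   3   3   3   3   3   3   3   3   3
  2   0   0   0   0   0   3   3  11  11  11  11  11  14  14  14
  3   0   0   0   0   0   3   3  12  12  12  12  12  15  15  23
  4   0   0   0   7   7   7   7  12  12  12  19  19  19  19  23
  5   0   0   0   7   7   7   7  12  12  12  19  19  19  19  23
  6   0   0   0   7   7   7   7  12  12  12  19  19  19  19  23

7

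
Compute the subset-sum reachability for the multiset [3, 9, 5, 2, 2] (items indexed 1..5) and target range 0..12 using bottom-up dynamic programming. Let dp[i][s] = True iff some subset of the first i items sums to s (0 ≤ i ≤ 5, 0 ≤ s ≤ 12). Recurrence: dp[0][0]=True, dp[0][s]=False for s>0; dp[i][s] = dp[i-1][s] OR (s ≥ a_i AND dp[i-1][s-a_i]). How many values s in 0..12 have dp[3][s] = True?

i\s   0   1   2   3   4   5   6   7   8   9  10  11  12
  0   T   F   F   F   F   F   F   F   F   F   F   F   F
  1   T   F   F   T   F   F   F   F   F   F   F   F   F
  2   T   F   F   T   F   F   F   F   F   T   F   F   T
  3   T   F   F   T   F   T   F   F   T   T   F   F   T
  4   T   F   T   T   F   T   F   T   T   T   T   T   T
  5   T   F   T   T   T   T   F   T   T   T   T   T   T

6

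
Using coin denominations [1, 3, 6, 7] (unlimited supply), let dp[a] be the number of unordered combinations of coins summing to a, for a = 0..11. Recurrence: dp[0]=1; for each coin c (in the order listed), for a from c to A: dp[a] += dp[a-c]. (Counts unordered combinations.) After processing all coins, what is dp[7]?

5

after  coin     0     1     2     3     4     5     6     7     8     9    10    11
          1     1     1     1     1     1     1     1     1     1     1     1     1
          3     1     1     1     2     2     2     3     3     3     4     4     4
          6     1     1     1     2     2     2     4     4     4     6     6     6
          7     1     1     1     2     2     2     4     5     5     7     8     8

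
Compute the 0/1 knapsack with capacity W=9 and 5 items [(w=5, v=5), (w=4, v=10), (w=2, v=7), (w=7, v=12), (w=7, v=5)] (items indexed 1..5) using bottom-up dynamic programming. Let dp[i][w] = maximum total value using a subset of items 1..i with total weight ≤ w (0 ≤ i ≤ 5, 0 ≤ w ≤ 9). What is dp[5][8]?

i\w   0   1   2   3   4   5   6   7   8   9
  0   0   0   0   0   0   0   0   0   0   0
  1   0   0   0   0   0   5   5   5   5   5
  2   0   0   0   0  10  10  10  10  10  15
  3   0   0   7   7  10  10  17  17  17  17
  4   0   0   7   7  10  10  17  17  17  19
  5   0   0   7   7  10  10  17  17  17  19

17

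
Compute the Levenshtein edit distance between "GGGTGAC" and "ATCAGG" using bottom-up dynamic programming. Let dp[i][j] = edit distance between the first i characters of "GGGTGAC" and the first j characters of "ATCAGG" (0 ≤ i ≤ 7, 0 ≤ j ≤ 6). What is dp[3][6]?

4

   ''  A  T  C  A  G  G
''  0  1  2  3  4  5  6
 G  1  1  2  3  4  4  5
 G  2  2  2  3  4  4  4
 G  3  3  3  3  4  4  4
 T  4  4  3  4  4  5  5
 G  5  5  4  4  5  4  5
 A  6  5  5  5  4  5  5
 C  7  6  6  5  5  5  6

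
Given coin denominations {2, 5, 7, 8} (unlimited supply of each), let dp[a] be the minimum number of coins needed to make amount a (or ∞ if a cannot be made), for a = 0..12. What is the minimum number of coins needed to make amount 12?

 a  0  1  2  3  4  5  6  7  8  9 10 11 12
dp  0  -  1  -  2  1  3  1  1  2  2  3  2
(- denotes ∞ / unreachable)

2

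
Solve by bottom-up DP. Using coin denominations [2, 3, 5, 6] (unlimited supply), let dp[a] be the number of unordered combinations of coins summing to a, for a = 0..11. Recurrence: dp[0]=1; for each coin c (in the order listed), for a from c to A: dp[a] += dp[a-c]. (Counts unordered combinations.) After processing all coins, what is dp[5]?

2

after  coin     0     1     2     3     4     5     6     7     8     9    10    11
          2     1     0     1     0     1     0     1     0     1     0     1     0
          3     1     0     1     1     1     1     2     1     2     2     2     2
          5     1     0     1     1     1     2     2     2     3     3     4     4
          6     1     0     1     1     1     2     3     2     4     4     5     6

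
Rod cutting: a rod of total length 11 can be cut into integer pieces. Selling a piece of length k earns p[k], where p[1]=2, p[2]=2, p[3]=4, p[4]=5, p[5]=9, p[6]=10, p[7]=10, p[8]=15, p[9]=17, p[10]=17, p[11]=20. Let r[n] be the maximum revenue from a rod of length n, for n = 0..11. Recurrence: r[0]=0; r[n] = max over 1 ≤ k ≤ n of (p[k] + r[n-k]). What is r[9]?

   n    0    1    2    3    4    5    6    7    8    9   10   11
r[n]    0    2    4    6    8   10   12   14   16   18   20   22

18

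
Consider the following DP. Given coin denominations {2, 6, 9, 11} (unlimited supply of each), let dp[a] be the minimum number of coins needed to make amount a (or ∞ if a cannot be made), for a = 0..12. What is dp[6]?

 a  0  1  2  3  4  5  6  7  8  9 10 11 12
dp  0  -  1  -  2  -  1  -  2  1  3  1  2
(- denotes ∞ / unreachable)

1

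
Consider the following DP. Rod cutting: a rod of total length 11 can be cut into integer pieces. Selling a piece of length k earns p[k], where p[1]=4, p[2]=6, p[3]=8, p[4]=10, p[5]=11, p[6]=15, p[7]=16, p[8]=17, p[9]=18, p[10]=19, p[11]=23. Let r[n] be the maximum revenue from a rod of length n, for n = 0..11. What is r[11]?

   n    0    1    2    3    4    5    6    7    8    9   10   11
r[n]    0    4    8   12   16   20   24   28   32   36   40   44

44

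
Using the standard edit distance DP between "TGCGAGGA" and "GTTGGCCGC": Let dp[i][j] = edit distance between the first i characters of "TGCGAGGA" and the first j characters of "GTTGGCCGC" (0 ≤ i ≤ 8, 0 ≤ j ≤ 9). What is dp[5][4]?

   ''  G  T  T  G  G  C  C  G  C
''  0  1  2  3  4  5  6  7  8  9
 T  1  1  1  2  3  4  5  6  7  8
 G  2  1  2  2  2  3  4  5  6  7
 C  3  2  2  3  3  3  3  4  5  6
 G  4  3  3  3  3  3  4  4  4  5
 A  5  4  4  4  4  4  4  5  5  5
 G  6  5  5  5  4  4  5  5  5  6
 G  7  6  6  6  5  4  5  6  5  6
 A  8  7  7  7  6  5  5  6  6  6

4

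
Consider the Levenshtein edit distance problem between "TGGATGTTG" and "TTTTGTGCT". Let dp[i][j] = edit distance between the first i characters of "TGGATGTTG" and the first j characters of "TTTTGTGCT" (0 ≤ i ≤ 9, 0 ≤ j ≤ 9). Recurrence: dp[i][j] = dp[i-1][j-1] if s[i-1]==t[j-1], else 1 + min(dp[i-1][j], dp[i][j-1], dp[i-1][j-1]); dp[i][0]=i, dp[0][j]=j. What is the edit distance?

   ''  T  T  T  T  G  T  G  C  T
''  0  1  2  3  4  5  6  7  8  9
 T  1  0  1  2  3  4  5  6  7  8
 G  2  1  1  2  3  3  4  5  6  7
 G  3  2  2  2  3  3  4  4  5  6
 A  4  3  3  3  3  4  4  5  5  6
 T  5  4  3  3  3  4  4  5  6  5
 G  6  5  4  4  4  3  4  4  5  6
 T  7  6  5  4  4  4  3  4  5  5
 T  8  7  6  5  4  5  4  4  5  5
 G  9  8  7  6  5  4  5  4  5  6

6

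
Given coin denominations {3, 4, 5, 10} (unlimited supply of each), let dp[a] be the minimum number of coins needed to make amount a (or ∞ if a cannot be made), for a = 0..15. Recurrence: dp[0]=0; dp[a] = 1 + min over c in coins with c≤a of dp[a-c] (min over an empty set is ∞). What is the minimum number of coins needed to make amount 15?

2

 a  0  1  2  3  4  5  6  7  8  9 10 11 12 13 14 15
dp  0  -  -  1  1  1  2  2  2  2  1  3  3  2  2  2
(- denotes ∞ / unreachable)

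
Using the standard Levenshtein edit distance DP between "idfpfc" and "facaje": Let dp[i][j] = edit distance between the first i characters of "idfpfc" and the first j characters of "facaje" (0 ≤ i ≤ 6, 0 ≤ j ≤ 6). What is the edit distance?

   ''  f  a  c  a  j  e
''  0  1  2  3  4  5  6
 i  1  1  2  3  4  5  6
 d  2  2  2  3  4  5  6
 f  3  2  3  3  4  5  6
 p  4  3  3  4  4  5  6
 f  5  4  4  4  5  5  6
 c  6  5  5  4  5  6  6

6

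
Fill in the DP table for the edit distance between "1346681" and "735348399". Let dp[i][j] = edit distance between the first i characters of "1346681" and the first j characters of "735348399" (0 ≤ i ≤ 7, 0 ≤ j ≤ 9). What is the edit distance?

7

   ''  7  3  5  3  4  8  3  9  9
''  0  1  2  3  4  5  6  7  8  9
 1  1  1  2  3  4  5  6  7  8  9
 3  2  2  1  2  3  4  5  6  7  8
 4  3  3  2  2  3  3  4  5  6  7
 6  4  4  3  3  3  4  4  5  6  7
 6  5  5  4  4  4  4  5  5  6  7
 8  6  6  5  5  5  5  4  5  6  7
 1  7  7  6  6  6  6  5  5  6  7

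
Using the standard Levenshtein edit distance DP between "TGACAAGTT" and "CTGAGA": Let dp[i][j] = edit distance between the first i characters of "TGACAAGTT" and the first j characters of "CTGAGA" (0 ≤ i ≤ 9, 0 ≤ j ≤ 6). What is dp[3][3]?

   ''  C  T  G  A  G  A
''  0  1  2  3  4  5  6
 T  1  1  1  2  3  4  5
 G  2  2  2  1  2  3  4
 A  3  3  3  2  1  2  3
 C  4  3  4  3  2  2  3
 A  5  4  4  4  3  3  2
 A  6  5  5  5  4  4  3
 G  7  6  6  5  5  4  4
 T  8  7  6  6  6  5  5
 T  9  8  7  7  7  6  6

2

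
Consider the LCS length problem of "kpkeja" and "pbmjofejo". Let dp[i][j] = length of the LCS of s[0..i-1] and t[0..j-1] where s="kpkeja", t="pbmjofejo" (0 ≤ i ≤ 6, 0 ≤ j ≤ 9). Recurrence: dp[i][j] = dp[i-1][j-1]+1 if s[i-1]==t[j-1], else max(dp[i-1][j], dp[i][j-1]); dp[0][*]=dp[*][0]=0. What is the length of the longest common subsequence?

3

   ''  p  b  m  j  o  f  e  j  o
''  0  0  0  0  0  0  0  0  0  0
 k  0  0  0  0  0  0  0  0  0  0
 p  0  1  1  1  1  1  1  1  1  1
 k  0  1  1  1  1  1  1  1  1  1
 e  0  1  1  1  1  1  1  2  2  2
 j  0  1  1  1  2  2  2  2  3  3
 a  0  1  1  1  2  2  2  2  3  3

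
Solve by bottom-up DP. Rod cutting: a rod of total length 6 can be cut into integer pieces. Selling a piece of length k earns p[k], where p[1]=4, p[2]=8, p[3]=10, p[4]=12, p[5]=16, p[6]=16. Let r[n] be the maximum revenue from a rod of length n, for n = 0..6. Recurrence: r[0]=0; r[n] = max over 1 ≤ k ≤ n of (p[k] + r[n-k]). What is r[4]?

   n    0    1    2    3    4    5    6
r[n]    0    4    8   12   16   20   24

16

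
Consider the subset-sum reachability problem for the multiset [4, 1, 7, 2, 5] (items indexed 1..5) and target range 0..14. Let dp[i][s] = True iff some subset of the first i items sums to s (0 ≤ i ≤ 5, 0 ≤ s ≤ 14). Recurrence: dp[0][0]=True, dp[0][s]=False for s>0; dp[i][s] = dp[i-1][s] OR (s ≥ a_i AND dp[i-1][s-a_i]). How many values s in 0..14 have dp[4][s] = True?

i\s   0   1   2   3   4   5   6   7   8   9  10  11  12  13  14
  0   T   F   F   F   F   F   F   F   F   F   F   F   F   F   F
  1   T   F   F   F   T   F   F   F   F   F   F   F   F   F   F
  2   T   T   F   F   T   T   F   F   F   F   F   F   F   F   F
  3   T   T   F   F   T   T   F   T   T   F   F   T   T   F   F
  4   T   T   T   T   T   T   T   T   T   T   T   T   T   T   T
  5   T   T   T   T   T   T   T   T   T   T   T   T   T   T   T

15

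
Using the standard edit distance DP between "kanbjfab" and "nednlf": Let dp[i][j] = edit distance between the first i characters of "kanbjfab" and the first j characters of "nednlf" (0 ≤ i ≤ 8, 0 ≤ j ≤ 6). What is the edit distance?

   ''  n  e  d  n  l  f
''  0  1  2  3  4  5  6
 k  1  1  2  3  4  5  6
 a  2  2  2  3  4  5  6
 n  3  2  3  3  3  4  5
 b  4  3  3  4  4  4  5
 j  5  4  4  4  5  5  5
 f  6  5  5  5  5  6  5
 a  7  6  6  6  6  6  6
 b  8  7  7  7  7  7  7

7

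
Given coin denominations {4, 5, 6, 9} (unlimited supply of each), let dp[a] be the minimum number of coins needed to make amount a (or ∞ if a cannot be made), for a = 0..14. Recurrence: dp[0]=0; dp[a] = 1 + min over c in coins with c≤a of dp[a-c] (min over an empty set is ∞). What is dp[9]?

 a  0  1  2  3  4  5  6  7  8  9 10 11 12 13 14
dp  0  -  -  -  1  1  1  -  2  1  2  2  2  2  2
(- denotes ∞ / unreachable)

1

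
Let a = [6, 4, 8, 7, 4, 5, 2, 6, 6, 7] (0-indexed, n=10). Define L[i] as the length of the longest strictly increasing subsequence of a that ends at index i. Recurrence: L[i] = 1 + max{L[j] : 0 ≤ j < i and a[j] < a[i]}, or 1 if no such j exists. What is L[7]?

   i    0    1    2    3    4    5    6    7    8    9
a[i]    6    4    8    7    4    5    2    6    6    7
L[i]    1    1    2    2    1    2    1    3    3    4

3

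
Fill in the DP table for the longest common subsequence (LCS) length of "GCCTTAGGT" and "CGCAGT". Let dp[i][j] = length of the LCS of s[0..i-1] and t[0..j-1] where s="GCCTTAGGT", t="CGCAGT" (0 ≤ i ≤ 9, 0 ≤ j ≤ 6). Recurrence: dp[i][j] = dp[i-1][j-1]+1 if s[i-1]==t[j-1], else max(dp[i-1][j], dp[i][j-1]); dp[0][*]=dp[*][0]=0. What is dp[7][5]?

4

   ''  C  G  C  A  G  T
''  0  0  0  0  0  0  0
 G  0  0  1  1  1  1  1
 C  0  1  1  2  2  2  2
 C  0  1  1  2  2  2  2
 T  0  1  1  2  2  2  3
 T  0  1  1  2  2  2  3
 A  0  1  1  2  3  3  3
 G  0  1  2  2  3  4  4
 G  0  1  2  2  3  4  4
 T  0  1  2  2  3  4  5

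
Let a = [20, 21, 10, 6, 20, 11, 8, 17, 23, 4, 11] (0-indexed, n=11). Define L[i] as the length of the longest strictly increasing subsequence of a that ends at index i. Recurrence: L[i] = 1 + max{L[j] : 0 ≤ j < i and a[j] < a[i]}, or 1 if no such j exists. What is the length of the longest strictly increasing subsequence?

4

   i    0    1    2    3    4    5    6    7    8    9   10
a[i]   20   21   10    6   20   11    8   17   23    4   11
L[i]    1    2    1    1    2    2    2    3    4    1    3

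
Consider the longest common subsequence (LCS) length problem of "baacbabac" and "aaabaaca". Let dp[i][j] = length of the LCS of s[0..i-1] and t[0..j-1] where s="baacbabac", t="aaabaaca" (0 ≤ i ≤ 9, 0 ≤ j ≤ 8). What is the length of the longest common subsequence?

6

   ''  a  a  a  b  a  a  c  a
''  0  0  0  0  0  0  0  0  0
 b  0  0  0  0  1  1  1  1  1
 a  0  1  1  1  1  2  2  2  2
 a  0  1  2  2  2  2  3  3  3
 c  0  1  2  2  2  2  3  4  4
 b  0  1  2  2  3  3  3  4  4
 a  0  1  2  3  3  4  4  4  5
 b  0  1  2  3  4  4  4  4  5
 a  0  1  2  3  4  5  5  5  5
 c  0  1  2  3  4  5  5  6  6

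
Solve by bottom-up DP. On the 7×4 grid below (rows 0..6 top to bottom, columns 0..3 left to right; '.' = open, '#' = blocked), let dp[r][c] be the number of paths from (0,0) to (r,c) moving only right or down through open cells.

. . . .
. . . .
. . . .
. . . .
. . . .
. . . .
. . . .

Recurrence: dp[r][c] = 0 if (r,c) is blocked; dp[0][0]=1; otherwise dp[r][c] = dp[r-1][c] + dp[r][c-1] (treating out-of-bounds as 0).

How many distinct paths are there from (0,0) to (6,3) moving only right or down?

84

r\c   0   1   2   3
  0   1   1   1   1
  1   1   2   3   4
  2   1   3   6  10
  3   1   4  10  20
  4   1   5  15  35
  5   1   6  21  56
  6   1   7  28  84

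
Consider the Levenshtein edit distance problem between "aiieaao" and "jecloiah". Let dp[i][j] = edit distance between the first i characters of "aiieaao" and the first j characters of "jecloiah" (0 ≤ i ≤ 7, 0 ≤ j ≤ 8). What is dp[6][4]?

   ''  j  e  c  l  o  i  a  h
''  0  1  2  3  4  5  6  7  8
 a  1  1  2  3  4  5  6  6  7
 i  2  2  2  3  4  5  5  6  7
 i  3  3  3  3  4  5  5  6  7
 e  4  4  3  4  4  5  6  6  7
 a  5  5  4  4  5  5  6  6  7
 a  6  6  5  5  5  6  6  6  7
 o  7  7  6  6  6  5  6  7  7

5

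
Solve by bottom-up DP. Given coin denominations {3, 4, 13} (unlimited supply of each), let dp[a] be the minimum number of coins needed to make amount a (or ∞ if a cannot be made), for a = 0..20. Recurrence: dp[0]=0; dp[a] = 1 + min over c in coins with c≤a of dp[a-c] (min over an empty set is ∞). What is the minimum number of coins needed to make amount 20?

 a  0  1  2  3  4  5  6  7  8  9 10 11 12 13 14 15 16 17 18 19 20
dp  0  -  -  1  1  -  2  2  2  3  3  3  3  1  4  4  2  2  5  3  3
(- denotes ∞ / unreachable)

3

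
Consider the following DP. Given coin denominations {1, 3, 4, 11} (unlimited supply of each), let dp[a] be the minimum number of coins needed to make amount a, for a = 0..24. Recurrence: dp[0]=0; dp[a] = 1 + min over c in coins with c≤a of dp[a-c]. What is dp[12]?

2

 a  0  1  2  3  4  5  6  7  8  9 10 11 12 13 14 15 16 17 18 19 20 21 22 23 24
dp  0  1  2  1  1  2  2  2  2  3  3  1  2  3  2  2  3  3  3  3  4  4  2  3  4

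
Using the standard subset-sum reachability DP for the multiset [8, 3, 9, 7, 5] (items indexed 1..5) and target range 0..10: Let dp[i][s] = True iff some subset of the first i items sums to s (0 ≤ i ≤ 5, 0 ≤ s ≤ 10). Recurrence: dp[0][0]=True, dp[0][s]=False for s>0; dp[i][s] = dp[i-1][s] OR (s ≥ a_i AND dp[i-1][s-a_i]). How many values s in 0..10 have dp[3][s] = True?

4

i\s   0   1   2   3   4   5   6   7   8   9  10
  0   T   F   F   F   F   F   F   F   F   F   F
  1   T   F   F   F   F   F   F   F   T   F   F
  2   T   F   F   T   F   F   F   F   T   F   F
  3   T   F   F   T   F   F   F   F   T   T   F
  4   T   F   F   T   F   F   F   T   T   T   T
  5   T   F   F   T   F   T   F   T   T   T   T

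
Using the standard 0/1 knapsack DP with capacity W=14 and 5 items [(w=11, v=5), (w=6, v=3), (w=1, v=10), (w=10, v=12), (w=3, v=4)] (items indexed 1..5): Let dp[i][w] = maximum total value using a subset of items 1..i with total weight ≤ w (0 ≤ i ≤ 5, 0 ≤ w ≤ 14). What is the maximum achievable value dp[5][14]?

i\w   0   1   2   3   4   5   6   7   8   9  10  11  12  13  14
  0   0   0   0   0   0   0   0   0   0   0   0   0   0   0   0
  1   0   0   0   0   0   0   0   0   0   0   0   5   5   5   5
  2   0   0   0   0   0   0   3   3   3   3   3   5   5   5   5
  3   0  10  10  10  10  10  10  13  13  13  13  13  15  15  15
  4   0  10  10  10  10  10  10  13  13  13  13  22  22  22  22
  5   0  10  10  10  14  14  14  14  14  14  17  22  22  22  26

26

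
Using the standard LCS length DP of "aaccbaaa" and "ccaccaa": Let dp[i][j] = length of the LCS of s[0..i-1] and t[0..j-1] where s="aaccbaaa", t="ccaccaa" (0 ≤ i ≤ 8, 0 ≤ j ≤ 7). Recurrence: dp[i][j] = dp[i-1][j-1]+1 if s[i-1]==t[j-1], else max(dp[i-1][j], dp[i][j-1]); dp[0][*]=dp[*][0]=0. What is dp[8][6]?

   ''  c  c  a  c  c  a  a
''  0  0  0  0  0  0  0  0
 a  0  0  0  1  1  1  1  1
 a  0  0  0  1  1  1  2  2
 c  0  1  1  1  2  2  2  2
 c  0  1  2  2  2  3  3  3
 b  0  1  2  2  2  3  3  3
 a  0  1  2  3  3  3  4  4
 a  0  1  2  3  3  3  4  5
 a  0  1  2  3  3  3  4  5

4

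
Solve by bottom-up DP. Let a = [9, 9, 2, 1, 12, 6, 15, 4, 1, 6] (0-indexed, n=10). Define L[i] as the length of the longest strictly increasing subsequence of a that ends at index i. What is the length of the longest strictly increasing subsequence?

3

   i    0    1    2    3    4    5    6    7    8    9
a[i]    9    9    2    1   12    6   15    4    1    6
L[i]    1    1    1    1    2    2    3    2    1    3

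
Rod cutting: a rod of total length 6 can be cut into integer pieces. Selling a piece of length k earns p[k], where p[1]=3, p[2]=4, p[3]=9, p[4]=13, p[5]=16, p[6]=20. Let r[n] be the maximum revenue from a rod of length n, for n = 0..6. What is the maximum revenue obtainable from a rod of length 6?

20

   n    0    1    2    3    4    5    6
r[n]    0    3    6    9   13   16   20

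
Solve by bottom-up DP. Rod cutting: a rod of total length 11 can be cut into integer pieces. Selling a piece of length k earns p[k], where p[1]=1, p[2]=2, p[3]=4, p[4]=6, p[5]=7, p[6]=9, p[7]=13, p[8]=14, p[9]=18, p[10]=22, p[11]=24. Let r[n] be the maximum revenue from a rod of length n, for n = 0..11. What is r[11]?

   n    0    1    2    3    4    5    6    7    8    9   10   11
r[n]    0    1    2    4    6    7    9   13   14   18   22   24

24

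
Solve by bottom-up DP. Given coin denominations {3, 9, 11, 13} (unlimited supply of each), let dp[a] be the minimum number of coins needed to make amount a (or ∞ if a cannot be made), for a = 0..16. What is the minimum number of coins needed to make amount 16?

2

 a  0  1  2  3  4  5  6  7  8  9 10 11 12 13 14 15 16
dp  0  -  -  1  -  -  2  -  -  1  -  1  2  1  2  3  2
(- denotes ∞ / unreachable)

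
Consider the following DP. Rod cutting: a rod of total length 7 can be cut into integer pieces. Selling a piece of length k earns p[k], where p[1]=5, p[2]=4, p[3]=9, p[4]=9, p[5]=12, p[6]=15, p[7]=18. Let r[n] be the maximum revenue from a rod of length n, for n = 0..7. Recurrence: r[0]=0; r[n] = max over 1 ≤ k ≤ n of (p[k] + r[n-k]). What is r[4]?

20

   n    0    1    2    3    4    5    6    7
r[n]    0    5   10   15   20   25   30   35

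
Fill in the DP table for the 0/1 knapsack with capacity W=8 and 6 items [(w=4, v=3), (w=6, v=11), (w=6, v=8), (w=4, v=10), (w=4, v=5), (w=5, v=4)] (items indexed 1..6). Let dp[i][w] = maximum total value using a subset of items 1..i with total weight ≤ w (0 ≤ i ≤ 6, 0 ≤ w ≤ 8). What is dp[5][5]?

i\w   0   1   2   3   4   5   6   7   8
  0   0   0   0   0   0   0   0   0   0
  1   0   0   0   0   3   3   3   3   3
  2   0   0   0   0   3   3  11  11  11
  3   0   0   0   0   3   3  11  11  11
  4   0   0   0   0  10  10  11  11  13
  5   0   0   0   0  10  10  11  11  15
  6   0   0   0   0  10  10  11  11  15

10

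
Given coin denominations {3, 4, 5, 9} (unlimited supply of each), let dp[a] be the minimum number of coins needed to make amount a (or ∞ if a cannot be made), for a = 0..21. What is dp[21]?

 a  0  1  2  3  4  5  6  7  8  9 10 11 12 13 14 15 16 17 18 19 20 21
dp  0  -  -  1  1  1  2  2  2  1  2  3  2  2  2  3  3  3  2  3  4  3
(- denotes ∞ / unreachable)

3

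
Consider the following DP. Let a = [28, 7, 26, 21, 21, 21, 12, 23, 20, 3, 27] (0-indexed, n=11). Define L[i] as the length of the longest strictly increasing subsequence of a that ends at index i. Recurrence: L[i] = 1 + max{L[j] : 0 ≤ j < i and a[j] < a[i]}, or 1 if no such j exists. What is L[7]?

3

   i    0    1    2    3    4    5    6    7    8    9   10
a[i]   28    7   26   21   21   21   12   23   20    3   27
L[i]    1    1    2    2    2    2    2    3    3    1    4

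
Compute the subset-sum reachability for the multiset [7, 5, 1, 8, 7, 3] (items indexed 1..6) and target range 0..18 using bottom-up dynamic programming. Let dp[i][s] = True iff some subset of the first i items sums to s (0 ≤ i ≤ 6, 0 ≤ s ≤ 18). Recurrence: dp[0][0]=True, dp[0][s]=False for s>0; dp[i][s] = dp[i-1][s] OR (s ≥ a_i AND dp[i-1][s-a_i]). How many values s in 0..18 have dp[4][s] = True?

12

i\s   0   1   2   3   4   5   6   7   8   9  10  11  12  13  14  15  16  17  18
  0   T   F   F   F   F   F   F   F   F   F   F   F   F   F   F   F   F   F   F
  1   T   F   F   F   F   F   F   T   F   F   F   F   F   F   F   F   F   F   F
  2   T   F   F   F   F   T   F   T   F   F   F   F   T   F   F   F   F   F   F
  3   T   T   F   F   F   T   T   T   T   F   F   F   T   T   F   F   F   F   F
  4   T   T   F   F   F   T   T   T   T   T   F   F   T   T   T   T   T   F   F
  5   T   T   F   F   F   T   T   T   T   T   F   F   T   T   T   T   T   F   F
  6   T   T   F   T   T   T   T   T   T   T   T   T   T   T   T   T   T   T   T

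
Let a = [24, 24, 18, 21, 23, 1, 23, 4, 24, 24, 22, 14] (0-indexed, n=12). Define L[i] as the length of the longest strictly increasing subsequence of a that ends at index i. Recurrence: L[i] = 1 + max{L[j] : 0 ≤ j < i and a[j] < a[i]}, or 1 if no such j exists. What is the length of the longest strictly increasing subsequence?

   i    0    1    2    3    4    5    6    7    8    9   10   11
a[i]   24   24   18   21   23    1   23    4   24   24   22   14
L[i]    1    1    1    2    3    1    3    2    4    4    3    3

4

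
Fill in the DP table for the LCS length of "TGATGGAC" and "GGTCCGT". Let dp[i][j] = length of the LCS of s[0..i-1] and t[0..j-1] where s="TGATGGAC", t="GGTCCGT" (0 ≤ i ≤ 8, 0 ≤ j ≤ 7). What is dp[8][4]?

   ''  G  G  T  C  C  G  T
''  0  0  0  0  0  0  0  0
 T  0  0  0  1  1  1  1  1
 G  0  1  1  1  1  1  2  2
 A  0  1  1  1  1  1  2  2
 T  0  1  1  2  2  2  2  3
 G  0  1  2  2  2  2  3  3
 G  0  1  2  2  2  2  3  3
 A  0  1  2  2  2  2  3  3
 C  0  1  2  2  3  3  3  3

3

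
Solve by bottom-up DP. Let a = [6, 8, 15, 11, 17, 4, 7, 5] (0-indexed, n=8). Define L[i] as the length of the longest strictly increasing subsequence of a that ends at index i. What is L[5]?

1

   i    0    1    2    3    4    5    6    7
a[i]    6    8   15   11   17    4    7    5
L[i]    1    2    3    3    4    1    2    2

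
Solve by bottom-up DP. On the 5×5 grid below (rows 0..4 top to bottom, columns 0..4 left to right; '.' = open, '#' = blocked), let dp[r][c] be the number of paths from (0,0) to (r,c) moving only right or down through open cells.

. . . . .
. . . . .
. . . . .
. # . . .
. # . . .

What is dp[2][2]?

6

r\c   0   1   2   3   4
  0   1   1   1   1   1
  1   1   2   3   4   5
  2   1   3   6  10  15
  3   1   0   6  16  31
  4   1   0   6  22  53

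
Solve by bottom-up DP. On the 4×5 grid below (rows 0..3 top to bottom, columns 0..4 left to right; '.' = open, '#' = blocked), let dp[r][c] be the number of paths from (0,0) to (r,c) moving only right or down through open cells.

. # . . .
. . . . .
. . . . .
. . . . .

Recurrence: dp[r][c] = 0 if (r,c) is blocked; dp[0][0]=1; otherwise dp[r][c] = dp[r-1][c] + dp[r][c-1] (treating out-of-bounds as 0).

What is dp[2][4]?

5

r\c   0   1   2   3   4
  0   1   0   0   0   0
  1   1   1   1   1   1
  2   1   2   3   4   5
  3   1   3   6  10  15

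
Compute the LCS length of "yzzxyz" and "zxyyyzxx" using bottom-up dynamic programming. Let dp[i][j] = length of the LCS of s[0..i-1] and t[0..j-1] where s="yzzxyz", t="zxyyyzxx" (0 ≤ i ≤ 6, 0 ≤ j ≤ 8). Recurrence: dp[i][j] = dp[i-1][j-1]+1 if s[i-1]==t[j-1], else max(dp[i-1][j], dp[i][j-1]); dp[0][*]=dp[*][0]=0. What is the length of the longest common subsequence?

4

   ''  z  x  y  y  y  z  x  x
''  0  0  0  0  0  0  0  0  0
 y  0  0  0  1  1  1  1  1  1
 z  0  1  1  1  1  1  2  2  2
 z  0  1  1  1  1  1  2  2  2
 x  0  1  2  2  2  2  2  3  3
 y  0  1  2  3  3  3  3  3  3
 z  0  1  2  3  3  3  4  4  4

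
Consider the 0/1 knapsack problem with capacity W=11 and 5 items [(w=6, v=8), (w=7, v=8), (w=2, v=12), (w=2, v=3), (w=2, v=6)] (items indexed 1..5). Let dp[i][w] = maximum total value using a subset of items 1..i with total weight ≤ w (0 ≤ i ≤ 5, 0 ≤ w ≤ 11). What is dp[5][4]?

i\w   0   1   2   3   4   5   6   7   8   9  10  11
  0   0   0   0   0   0   0   0   0   0   0   0   0
  1   0   0   0   0   0   0   8   8   8   8   8   8
  2   0   0   0   0   0   0   8   8   8   8   8   8
  3   0   0  12  12  12  12  12  12  20  20  20  20
  4   0   0  12  12  15  15  15  15  20  20  23  23
  5   0   0  12  12  18  18  21  21  21  21  26  26

18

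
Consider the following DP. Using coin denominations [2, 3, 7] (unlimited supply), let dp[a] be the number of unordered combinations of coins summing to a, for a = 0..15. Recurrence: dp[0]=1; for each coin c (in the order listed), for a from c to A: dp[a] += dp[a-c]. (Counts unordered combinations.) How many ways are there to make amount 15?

after  coin     0     1     2     3     4     5     6     7     8     9    10    11    12    13    14    15
          2     1     0     1     0     1     0     1     0     1     0     1     0     1     0     1     0
          3     1     0     1     1     1     1     2     1     2     2     2     2     3     2     3     3
          7     1     0     1     1     1     1     2     2     2     3     3     3     4     4     5     5

5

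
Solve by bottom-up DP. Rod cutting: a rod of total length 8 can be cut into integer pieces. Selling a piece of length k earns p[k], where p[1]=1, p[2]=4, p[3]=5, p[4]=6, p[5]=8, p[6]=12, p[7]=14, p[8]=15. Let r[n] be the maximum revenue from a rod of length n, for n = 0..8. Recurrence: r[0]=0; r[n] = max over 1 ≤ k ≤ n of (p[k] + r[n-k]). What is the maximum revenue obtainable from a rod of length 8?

16

   n    0    1    2    3    4    5    6    7    8
r[n]    0    1    4    5    8    9   12   14   16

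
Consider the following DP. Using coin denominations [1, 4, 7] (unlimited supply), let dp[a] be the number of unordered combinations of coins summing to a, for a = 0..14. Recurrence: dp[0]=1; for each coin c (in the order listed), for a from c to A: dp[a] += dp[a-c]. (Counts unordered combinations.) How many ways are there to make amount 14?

after  coin     0     1     2     3     4     5     6     7     8     9    10    11    12    13    14
          1     1     1     1     1     1     1     1     1     1     1     1     1     1     1     1
          4     1     1     1     1     2     2     2     2     3     3     3     3     4     4     4
          7     1     1     1     1     2     2     2     3     4     4     4     5     6     6     7

7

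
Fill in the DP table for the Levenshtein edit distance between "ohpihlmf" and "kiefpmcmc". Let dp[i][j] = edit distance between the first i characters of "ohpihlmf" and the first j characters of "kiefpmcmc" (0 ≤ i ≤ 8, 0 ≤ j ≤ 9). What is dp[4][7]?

6

   ''  k  i  e  f  p  m  c  m  c
''  0  1  2  3  4  5  6  7  8  9
 o  1  1  2  3  4  5  6  7  8  9
 h  2  2  2  3  4  5  6  7  8  9
 p  3  3  3  3  4  4  5  6  7  8
 i  4  4  3  4  4  5  5  6  7  8
 h  5  5  4  4  5  5  6  6  7  8
 l  6  6  5  5  5  6  6  7  7  8
 m  7  7  6  6  6  6  6  7  7  8
 f  8  8  7  7  6  7  7  7  8  8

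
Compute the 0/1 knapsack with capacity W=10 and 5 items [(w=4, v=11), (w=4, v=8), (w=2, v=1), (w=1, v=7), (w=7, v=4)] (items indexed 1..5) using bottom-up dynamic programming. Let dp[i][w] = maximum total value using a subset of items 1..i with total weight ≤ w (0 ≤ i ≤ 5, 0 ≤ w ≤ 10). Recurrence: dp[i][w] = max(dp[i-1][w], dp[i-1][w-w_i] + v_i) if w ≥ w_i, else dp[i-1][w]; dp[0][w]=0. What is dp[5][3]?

i\w   0   1   2   3   4   5   6   7   8   9  10
  0   0   0   0   0   0   0   0   0   0   0   0
  1   0   0   0   0  11  11  11  11  11  11  11
  2   0   0   0   0  11  11  11  11  19  19  19
  3   0   0   1   1  11  11  12  12  19  19  20
  4   0   7   7   8  11  18  18  19  19  26  26
  5   0   7   7   8  11  18  18  19  19  26  26

8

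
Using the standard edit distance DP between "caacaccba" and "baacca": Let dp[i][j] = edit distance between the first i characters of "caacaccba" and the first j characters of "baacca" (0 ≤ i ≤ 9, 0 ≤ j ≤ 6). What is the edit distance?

4

   ''  b  a  a  c  c  a
''  0  1  2  3  4  5  6
 c  1  1  2  3  3  4  5
 a  2  2  1  2  3  4  4
 a  3  3  2  1  2  3  4
 c  4  4  3  2  1  2  3
 a  5  5  4  3  2  2  2
 c  6  6  5  4  3  2  3
 c  7  7  6  5  4  3  3
 b  8  7  7  6  5  4  4
 a  9  8  7  7  6  5  4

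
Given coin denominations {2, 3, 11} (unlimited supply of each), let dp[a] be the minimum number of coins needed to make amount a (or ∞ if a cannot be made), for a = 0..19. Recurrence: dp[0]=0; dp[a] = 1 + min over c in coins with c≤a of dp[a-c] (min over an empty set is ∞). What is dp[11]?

 a  0  1  2  3  4  5  6  7  8  9 10 11 12 13 14 15 16 17 18 19
dp  0  -  1  1  2  2  2  3  3  3  4  1  4  2  2  3  3  3  4  4
(- denotes ∞ / unreachable)

1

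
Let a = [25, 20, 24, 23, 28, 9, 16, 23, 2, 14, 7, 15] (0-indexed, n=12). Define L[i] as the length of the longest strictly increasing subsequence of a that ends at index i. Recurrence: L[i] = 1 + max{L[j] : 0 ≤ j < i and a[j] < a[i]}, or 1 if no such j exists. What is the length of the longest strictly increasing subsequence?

3

   i    0    1    2    3    4    5    6    7    8    9   10   11
a[i]   25   20   24   23   28    9   16   23    2   14    7   15
L[i]    1    1    2    2    3    1    2    3    1    2    2    3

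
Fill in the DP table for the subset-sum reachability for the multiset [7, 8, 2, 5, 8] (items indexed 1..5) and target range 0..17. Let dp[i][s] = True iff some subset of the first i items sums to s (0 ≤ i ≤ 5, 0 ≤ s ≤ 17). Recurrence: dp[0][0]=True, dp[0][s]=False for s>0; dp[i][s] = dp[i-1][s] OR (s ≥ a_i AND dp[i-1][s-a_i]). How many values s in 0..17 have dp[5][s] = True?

i\s   0   1   2   3   4   5   6   7   8   9  10  11  12  13  14  15  16  17
  0   T   F   F   F   F   F   F   F   F   F   F   F   F   F   F   F   F   F
  1   T   F   F   F   F   F   F   T   F   F   F   F   F   F   F   F   F   F
  2   T   F   F   F   F   F   F   T   T   F   F   F   F   F   F   T   F   F
  3   T   F   T   F   F   F   F   T   T   T   T   F   F   F   F   T   F   T
  4   T   F   T   F   F   T   F   T   T   T   T   F   T   T   T   T   F   T
  5   T   F   T   F   F   T   F   T   T   T   T   F   T   T   T   T   T   T

13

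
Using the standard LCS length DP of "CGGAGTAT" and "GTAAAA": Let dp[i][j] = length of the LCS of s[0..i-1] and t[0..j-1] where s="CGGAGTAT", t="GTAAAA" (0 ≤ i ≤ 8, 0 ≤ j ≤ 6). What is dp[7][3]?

3

   ''  G  T  A  A  A  A
''  0  0  0  0  0  0  0
 C  0  0  0  0  0  0  0
 G  0  1  1  1  1  1  1
 G  0  1  1  1  1  1  1
 A  0  1  1  2  2  2  2
 G  0  1  1  2  2  2  2
 T  0  1  2  2  2  2  2
 A  0  1  2  3  3  3  3
 T  0  1  2  3  3  3  3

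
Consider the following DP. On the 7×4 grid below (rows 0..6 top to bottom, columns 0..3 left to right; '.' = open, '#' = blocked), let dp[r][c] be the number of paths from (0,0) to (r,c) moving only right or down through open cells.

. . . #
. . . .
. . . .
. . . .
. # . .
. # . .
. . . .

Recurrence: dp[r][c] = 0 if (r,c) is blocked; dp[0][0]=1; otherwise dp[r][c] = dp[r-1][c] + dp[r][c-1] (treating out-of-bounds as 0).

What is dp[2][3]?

9

r\c   0   1   2   3
  0   1   1   1   0
  1   1   2   3   3
  2   1   3   6   9
  3   1   4  10  19
  4   1   0  10  29
  5   1   0  10  39
  6   1   1  11  50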